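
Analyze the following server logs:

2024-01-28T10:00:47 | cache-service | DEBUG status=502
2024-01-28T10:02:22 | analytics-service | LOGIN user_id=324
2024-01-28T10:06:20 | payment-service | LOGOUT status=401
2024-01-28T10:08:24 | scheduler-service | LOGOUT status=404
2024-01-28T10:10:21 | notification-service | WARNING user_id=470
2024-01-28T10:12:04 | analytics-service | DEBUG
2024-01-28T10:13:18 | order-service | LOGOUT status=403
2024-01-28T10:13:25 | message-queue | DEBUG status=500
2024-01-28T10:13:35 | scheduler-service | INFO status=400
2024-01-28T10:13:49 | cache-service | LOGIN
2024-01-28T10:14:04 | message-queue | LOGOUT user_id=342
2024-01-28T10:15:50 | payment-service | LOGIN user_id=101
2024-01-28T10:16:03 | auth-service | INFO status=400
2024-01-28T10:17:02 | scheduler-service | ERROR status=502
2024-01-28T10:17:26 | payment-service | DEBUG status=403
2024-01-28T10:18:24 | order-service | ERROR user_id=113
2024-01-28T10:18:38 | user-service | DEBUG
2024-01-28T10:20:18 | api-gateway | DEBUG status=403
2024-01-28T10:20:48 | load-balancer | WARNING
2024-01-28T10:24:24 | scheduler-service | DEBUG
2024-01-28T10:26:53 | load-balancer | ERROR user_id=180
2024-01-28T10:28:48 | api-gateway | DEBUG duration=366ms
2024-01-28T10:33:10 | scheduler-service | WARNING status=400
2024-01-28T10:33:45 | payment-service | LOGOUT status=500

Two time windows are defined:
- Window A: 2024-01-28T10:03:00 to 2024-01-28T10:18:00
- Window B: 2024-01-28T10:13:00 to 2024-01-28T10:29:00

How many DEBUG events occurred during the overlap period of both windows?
2

To find overlap events:

1. Window A: 2024-01-28T10:03:00 to 2024-01-28T10:18:00
2. Window B: 2024-01-28T10:13:00 to 2024-01-28T10:29:00
3. Overlap period: 2024-01-28T10:13:00 to 2024-01-28T10:18:00
4. Count DEBUG events in overlap: 2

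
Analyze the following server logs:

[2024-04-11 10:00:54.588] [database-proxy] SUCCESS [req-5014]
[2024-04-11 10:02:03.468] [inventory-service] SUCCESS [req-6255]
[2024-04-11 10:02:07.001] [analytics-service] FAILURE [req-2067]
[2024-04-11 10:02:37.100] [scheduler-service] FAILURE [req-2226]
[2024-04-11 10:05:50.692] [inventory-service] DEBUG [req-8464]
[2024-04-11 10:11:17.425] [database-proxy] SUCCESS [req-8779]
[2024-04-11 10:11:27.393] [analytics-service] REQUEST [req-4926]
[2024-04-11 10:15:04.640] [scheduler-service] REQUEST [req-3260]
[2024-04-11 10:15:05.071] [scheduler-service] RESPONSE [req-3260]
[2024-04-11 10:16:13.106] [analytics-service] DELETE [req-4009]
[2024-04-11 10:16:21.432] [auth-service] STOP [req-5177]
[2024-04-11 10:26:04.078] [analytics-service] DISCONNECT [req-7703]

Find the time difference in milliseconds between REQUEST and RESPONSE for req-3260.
431

To calculate latency:

1. Find REQUEST with id req-3260: 2024-04-11 10:15:04.640
2. Find RESPONSE with id req-3260: 2024-04-11 10:15:05.071
3. Latency: 2024-04-11 10:15:05.071 - 2024-04-11 10:15:04.640 = 431ms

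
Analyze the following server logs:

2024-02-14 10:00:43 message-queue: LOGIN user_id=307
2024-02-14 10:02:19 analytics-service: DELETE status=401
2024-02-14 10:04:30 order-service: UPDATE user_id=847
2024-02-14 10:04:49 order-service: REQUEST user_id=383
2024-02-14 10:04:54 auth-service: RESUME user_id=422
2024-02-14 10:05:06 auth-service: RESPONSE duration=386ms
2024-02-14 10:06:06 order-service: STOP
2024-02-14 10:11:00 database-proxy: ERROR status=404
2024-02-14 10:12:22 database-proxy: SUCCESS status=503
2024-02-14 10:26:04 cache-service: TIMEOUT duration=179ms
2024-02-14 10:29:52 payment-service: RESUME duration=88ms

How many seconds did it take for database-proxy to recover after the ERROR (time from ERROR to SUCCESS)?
82

To calculate recovery time:

1. Find ERROR event for database-proxy: 2024-02-14 10:11:00
2. Find next SUCCESS event for database-proxy: 2024-02-14 10:12:22
3. Recovery time: 2024-02-14 10:12:22 - 2024-02-14 10:11:00 = 82 seconds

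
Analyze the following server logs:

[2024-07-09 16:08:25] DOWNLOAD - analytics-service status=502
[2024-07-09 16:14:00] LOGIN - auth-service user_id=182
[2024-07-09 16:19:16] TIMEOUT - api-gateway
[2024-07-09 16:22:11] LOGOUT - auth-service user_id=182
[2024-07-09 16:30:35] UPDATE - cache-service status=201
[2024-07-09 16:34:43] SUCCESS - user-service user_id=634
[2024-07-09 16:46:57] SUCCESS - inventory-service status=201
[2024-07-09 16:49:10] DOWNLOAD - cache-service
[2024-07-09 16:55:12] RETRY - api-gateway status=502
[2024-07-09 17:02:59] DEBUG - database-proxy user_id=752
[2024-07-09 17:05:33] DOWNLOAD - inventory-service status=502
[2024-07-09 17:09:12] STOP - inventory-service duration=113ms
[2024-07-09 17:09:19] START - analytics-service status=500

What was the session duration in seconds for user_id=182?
491

To calculate session duration:

1. Find LOGIN event for user_id=182: 2024-07-09 16:14:00
2. Find LOGOUT event for user_id=182: 2024-07-09 16:22:11
3. Session duration: 2024-07-09 16:22:11 - 2024-07-09 16:14:00 = 491 seconds (8 minutes)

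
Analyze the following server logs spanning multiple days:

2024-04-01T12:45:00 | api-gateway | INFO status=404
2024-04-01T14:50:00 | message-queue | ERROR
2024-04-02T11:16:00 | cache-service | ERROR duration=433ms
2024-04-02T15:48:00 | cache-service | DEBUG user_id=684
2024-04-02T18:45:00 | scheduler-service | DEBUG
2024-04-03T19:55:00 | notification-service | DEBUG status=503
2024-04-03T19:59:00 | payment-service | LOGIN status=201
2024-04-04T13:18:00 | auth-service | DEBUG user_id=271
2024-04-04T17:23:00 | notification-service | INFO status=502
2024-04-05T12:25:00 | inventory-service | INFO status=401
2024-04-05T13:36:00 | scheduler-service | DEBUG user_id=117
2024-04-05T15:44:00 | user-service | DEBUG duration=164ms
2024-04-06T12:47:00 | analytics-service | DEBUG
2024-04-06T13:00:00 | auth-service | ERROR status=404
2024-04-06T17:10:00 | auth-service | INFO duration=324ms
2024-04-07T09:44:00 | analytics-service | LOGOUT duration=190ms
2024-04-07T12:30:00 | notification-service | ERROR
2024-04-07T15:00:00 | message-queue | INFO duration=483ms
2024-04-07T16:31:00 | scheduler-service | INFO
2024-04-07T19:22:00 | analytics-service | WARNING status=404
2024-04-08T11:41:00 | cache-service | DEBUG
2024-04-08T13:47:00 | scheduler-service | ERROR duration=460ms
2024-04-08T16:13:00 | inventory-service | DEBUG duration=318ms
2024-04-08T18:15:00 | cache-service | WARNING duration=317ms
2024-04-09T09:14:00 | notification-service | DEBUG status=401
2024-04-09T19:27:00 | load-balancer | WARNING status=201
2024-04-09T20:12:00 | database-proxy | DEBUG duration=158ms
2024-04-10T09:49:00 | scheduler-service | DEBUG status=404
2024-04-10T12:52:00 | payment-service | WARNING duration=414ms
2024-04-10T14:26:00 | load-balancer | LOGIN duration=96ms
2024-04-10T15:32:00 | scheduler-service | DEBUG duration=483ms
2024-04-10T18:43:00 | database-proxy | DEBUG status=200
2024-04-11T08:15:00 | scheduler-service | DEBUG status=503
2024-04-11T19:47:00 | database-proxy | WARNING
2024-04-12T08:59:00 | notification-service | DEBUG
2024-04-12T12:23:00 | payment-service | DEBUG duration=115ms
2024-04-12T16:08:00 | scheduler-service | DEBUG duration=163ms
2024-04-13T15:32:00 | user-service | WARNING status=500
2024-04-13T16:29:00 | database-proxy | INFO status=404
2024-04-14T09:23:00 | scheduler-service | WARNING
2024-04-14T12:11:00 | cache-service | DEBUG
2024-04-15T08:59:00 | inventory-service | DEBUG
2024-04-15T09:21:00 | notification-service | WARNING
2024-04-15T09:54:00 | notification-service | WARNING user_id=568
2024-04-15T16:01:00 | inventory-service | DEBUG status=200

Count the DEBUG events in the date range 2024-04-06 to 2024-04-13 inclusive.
12

To filter by date range:

1. Date range: 2024-04-06 through 2024-04-13, both dates inclusive
2. Filter for DEBUG events whose date falls in this range
3. Count matching events: 12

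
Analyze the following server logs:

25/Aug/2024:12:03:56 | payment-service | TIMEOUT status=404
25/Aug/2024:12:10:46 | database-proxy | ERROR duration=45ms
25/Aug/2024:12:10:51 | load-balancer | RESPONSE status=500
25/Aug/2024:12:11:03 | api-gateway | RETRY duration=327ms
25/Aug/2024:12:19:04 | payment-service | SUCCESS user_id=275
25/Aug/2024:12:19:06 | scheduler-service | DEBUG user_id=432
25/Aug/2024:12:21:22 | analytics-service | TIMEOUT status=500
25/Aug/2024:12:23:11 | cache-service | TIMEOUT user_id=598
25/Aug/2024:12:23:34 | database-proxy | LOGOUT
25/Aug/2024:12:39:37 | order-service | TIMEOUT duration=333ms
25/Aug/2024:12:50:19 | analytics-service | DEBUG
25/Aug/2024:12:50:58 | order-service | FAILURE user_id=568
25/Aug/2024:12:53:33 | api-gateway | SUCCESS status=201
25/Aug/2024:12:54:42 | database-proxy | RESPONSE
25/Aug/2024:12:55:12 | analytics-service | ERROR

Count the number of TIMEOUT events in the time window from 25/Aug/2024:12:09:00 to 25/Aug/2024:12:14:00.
0

To count events in the time window:

1. Window boundaries: 25/Aug/2024:12:09:00 to 25/Aug/2024:12:14:00
2. Filter for TIMEOUT events within this window
3. Count matching events: 0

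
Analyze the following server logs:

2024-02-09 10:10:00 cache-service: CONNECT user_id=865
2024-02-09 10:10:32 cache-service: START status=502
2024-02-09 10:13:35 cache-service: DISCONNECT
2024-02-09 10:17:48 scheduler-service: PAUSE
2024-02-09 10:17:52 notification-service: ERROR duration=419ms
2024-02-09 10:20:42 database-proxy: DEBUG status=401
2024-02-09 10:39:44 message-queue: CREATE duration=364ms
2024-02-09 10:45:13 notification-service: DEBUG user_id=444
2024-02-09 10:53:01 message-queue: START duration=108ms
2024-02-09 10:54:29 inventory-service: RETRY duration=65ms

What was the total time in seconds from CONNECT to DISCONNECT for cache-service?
215

To calculate state duration:

1. Find CONNECT event for cache-service: 2024-02-09 10:10:00
2. Find DISCONNECT event for cache-service: 2024-02-09 10:13:35
3. Calculate duration: 2024-02-09 10:13:35 - 2024-02-09 10:10:00 = 215 seconds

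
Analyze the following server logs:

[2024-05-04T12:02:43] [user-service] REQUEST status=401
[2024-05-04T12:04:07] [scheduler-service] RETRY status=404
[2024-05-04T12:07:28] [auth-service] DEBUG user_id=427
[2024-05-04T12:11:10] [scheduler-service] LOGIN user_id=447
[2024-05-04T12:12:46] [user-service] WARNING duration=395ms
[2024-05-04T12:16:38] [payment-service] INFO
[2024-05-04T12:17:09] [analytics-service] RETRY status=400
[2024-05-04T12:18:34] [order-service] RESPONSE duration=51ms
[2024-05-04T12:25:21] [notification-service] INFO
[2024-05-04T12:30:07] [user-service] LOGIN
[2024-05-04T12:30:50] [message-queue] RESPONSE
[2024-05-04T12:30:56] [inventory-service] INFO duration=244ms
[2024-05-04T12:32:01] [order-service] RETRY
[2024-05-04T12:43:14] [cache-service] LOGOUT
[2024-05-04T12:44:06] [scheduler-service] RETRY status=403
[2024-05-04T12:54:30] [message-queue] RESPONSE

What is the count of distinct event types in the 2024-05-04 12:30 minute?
3

To count unique event types:

1. Filter events in the minute starting at 2024-05-04 12:30
2. Extract event types from matching entries
3. Count unique types: 3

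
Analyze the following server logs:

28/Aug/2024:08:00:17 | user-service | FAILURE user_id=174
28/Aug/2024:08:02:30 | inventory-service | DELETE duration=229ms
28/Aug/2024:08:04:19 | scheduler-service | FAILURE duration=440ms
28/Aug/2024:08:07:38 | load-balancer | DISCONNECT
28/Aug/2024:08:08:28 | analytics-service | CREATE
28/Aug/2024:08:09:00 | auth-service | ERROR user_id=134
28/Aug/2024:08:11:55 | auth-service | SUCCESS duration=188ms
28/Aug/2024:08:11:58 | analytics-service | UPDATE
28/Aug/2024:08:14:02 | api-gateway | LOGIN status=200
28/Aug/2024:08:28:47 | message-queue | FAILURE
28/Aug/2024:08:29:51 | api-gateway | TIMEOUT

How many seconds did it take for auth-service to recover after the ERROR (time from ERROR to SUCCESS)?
175

To calculate recovery time:

1. Find ERROR event for auth-service: 28/Aug/2024:08:09:00
2. Find next SUCCESS event for auth-service: 28/Aug/2024:08:11:55
3. Recovery time: 28/Aug/2024:08:11:55 - 28/Aug/2024:08:09:00 = 175 seconds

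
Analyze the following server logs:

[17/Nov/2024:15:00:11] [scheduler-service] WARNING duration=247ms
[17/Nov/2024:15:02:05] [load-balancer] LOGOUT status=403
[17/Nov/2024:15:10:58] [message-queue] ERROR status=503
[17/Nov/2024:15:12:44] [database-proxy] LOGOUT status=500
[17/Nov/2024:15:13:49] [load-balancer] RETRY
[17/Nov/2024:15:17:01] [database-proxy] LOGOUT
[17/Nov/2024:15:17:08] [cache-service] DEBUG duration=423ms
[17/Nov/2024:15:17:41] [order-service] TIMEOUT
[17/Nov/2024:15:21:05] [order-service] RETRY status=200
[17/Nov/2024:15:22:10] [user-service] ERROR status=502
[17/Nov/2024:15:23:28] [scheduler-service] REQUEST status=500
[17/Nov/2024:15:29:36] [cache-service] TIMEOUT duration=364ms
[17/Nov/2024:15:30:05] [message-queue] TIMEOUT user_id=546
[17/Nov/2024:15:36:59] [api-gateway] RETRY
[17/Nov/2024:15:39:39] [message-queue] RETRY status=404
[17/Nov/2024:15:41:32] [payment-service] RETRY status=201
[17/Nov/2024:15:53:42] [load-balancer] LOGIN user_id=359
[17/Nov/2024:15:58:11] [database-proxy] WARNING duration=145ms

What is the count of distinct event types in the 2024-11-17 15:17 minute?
3

To count unique event types:

1. Filter events in the minute starting at 2024-11-17 15:17
2. Extract event types from matching entries
3. Count unique types: 3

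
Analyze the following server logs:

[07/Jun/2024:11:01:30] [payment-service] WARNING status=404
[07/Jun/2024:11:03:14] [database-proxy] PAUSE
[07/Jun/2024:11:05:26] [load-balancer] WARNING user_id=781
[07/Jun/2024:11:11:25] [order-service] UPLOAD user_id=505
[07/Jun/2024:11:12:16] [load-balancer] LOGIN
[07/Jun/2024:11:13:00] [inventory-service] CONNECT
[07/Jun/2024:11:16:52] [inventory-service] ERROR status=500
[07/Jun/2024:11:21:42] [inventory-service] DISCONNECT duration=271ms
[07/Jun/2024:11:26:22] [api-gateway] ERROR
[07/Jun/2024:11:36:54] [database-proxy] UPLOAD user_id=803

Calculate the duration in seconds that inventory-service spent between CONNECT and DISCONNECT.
522

To calculate state duration:

1. Find CONNECT event for inventory-service: 07/Jun/2024:11:13:00
2. Find DISCONNECT event for inventory-service: 07/Jun/2024:11:21:42
3. Calculate duration: 07/Jun/2024:11:21:42 - 07/Jun/2024:11:13:00 = 522 seconds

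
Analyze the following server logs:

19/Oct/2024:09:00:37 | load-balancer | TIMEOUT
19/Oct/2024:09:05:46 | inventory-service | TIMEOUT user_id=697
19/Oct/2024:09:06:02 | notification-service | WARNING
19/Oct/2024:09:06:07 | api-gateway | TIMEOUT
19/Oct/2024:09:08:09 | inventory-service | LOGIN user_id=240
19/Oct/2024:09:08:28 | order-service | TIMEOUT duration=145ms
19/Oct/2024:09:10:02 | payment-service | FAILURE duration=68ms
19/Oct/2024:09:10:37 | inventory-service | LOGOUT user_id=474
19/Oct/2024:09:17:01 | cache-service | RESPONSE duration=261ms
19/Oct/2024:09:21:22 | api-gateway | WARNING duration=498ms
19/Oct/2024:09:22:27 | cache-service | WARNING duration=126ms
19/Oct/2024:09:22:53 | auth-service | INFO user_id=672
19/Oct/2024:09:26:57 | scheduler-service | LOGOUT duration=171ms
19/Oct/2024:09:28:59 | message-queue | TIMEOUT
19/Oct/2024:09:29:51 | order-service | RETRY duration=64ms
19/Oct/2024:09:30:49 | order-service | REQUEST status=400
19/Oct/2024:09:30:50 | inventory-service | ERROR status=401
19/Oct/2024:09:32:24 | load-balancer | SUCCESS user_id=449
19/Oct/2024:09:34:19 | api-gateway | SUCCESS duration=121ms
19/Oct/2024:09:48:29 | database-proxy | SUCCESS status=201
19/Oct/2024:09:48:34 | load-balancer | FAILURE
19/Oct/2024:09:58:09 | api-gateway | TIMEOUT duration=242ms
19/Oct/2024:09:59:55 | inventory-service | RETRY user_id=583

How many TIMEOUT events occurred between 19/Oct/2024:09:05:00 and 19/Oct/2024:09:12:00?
3

To count events in the time window:

1. Window boundaries: 19/Oct/2024:09:05:00 to 19/Oct/2024:09:12:00
2. Filter for TIMEOUT events within this window
3. Count matching events: 3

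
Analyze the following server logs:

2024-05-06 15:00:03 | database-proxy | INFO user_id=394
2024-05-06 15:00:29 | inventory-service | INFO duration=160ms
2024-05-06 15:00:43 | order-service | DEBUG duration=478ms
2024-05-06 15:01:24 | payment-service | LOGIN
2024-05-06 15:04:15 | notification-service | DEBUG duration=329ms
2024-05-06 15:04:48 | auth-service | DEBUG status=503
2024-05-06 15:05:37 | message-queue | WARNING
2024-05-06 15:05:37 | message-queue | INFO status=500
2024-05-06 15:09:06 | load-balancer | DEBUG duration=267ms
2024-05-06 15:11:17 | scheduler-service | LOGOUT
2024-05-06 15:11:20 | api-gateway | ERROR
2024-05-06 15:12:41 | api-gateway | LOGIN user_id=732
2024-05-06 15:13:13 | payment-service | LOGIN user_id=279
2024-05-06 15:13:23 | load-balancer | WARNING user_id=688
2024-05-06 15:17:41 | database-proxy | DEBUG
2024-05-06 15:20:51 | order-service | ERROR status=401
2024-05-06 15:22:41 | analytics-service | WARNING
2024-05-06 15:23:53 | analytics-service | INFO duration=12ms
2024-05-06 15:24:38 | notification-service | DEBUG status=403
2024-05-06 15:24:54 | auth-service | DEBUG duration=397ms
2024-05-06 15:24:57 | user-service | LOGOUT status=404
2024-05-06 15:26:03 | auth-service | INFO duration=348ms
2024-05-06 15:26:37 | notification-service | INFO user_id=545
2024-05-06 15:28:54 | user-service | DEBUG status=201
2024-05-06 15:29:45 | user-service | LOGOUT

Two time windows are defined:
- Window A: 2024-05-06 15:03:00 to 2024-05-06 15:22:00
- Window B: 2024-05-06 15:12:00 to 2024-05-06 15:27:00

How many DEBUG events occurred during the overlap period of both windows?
1

To find overlap events:

1. Window A: 2024-05-06 15:03:00 to 2024-05-06 15:22:00
2. Window B: 2024-05-06 15:12:00 to 2024-05-06 15:27:00
3. Overlap period: 2024-05-06 15:12:00 to 2024-05-06 15:22:00
4. Count DEBUG events in overlap: 1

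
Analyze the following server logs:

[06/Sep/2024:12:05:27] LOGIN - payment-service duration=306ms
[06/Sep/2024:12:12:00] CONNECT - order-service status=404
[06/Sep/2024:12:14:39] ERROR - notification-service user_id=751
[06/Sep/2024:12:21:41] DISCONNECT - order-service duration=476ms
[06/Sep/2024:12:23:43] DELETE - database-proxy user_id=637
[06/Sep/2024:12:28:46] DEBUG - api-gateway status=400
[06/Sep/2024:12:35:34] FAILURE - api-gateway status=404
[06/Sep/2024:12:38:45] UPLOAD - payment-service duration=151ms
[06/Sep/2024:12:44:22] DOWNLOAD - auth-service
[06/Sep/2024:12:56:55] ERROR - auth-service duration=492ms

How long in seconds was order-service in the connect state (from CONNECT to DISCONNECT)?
581

To calculate state duration:

1. Find CONNECT event for order-service: 06/Sep/2024:12:12:00
2. Find DISCONNECT event for order-service: 06/Sep/2024:12:21:41
3. Calculate duration: 06/Sep/2024:12:21:41 - 06/Sep/2024:12:12:00 = 581 seconds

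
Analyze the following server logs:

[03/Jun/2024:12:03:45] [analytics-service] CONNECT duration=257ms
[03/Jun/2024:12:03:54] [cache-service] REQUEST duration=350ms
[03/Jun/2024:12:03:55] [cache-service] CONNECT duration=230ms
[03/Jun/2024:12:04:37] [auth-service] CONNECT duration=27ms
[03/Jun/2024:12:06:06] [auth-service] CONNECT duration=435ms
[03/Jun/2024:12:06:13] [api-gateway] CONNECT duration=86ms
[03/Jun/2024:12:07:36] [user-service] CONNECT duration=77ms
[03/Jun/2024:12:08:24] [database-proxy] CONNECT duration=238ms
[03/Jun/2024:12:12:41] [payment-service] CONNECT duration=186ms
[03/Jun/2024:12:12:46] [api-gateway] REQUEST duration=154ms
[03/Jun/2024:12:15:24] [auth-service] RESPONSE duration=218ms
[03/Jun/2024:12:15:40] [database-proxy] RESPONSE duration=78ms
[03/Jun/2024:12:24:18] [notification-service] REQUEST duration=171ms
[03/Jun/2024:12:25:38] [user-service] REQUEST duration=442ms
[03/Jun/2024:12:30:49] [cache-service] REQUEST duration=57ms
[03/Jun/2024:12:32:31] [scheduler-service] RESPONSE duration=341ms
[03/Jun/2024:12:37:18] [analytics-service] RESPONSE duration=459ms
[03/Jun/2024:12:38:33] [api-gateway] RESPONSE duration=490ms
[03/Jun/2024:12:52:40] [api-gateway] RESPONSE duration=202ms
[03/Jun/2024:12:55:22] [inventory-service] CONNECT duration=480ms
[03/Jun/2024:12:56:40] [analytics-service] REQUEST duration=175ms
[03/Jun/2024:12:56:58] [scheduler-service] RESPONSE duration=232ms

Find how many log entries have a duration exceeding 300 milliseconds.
7

To count timeouts:

1. Threshold: 300ms
2. Extract duration from each log entry
3. Count entries where duration > 300
4. Timeout count: 7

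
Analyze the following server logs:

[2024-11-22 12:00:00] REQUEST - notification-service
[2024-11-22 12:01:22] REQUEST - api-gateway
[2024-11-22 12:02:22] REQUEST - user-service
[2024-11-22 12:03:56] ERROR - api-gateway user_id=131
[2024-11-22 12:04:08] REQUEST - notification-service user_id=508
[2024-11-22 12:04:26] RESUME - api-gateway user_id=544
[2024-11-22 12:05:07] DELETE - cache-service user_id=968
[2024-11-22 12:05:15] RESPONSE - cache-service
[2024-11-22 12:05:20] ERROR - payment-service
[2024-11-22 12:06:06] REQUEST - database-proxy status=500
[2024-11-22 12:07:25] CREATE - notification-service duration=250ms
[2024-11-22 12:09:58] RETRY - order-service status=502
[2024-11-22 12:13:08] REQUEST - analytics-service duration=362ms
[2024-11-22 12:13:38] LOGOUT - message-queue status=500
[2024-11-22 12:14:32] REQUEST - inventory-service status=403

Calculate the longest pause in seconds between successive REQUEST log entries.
422

To find the longest gap:

1. Extract all REQUEST events in chronological order
2. Calculate time differences between consecutive events
3. Find the maximum difference
4. Longest gap: 422 seconds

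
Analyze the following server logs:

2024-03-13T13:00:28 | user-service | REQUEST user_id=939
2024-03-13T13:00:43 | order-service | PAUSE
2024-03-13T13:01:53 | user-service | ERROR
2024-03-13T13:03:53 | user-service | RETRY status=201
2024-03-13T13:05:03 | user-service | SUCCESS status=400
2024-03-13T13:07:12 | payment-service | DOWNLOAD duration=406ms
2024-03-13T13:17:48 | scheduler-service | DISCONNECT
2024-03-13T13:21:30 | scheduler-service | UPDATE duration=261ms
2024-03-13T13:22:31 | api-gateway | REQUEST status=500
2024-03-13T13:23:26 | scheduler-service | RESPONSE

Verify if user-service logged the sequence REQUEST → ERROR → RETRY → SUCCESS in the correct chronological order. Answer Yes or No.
Yes

To verify sequence order:

1. Find all events in sequence REQUEST → ERROR → RETRY → SUCCESS for user-service
2. Extract their timestamps
3. Check if timestamps are in ascending order
4. Result: Yes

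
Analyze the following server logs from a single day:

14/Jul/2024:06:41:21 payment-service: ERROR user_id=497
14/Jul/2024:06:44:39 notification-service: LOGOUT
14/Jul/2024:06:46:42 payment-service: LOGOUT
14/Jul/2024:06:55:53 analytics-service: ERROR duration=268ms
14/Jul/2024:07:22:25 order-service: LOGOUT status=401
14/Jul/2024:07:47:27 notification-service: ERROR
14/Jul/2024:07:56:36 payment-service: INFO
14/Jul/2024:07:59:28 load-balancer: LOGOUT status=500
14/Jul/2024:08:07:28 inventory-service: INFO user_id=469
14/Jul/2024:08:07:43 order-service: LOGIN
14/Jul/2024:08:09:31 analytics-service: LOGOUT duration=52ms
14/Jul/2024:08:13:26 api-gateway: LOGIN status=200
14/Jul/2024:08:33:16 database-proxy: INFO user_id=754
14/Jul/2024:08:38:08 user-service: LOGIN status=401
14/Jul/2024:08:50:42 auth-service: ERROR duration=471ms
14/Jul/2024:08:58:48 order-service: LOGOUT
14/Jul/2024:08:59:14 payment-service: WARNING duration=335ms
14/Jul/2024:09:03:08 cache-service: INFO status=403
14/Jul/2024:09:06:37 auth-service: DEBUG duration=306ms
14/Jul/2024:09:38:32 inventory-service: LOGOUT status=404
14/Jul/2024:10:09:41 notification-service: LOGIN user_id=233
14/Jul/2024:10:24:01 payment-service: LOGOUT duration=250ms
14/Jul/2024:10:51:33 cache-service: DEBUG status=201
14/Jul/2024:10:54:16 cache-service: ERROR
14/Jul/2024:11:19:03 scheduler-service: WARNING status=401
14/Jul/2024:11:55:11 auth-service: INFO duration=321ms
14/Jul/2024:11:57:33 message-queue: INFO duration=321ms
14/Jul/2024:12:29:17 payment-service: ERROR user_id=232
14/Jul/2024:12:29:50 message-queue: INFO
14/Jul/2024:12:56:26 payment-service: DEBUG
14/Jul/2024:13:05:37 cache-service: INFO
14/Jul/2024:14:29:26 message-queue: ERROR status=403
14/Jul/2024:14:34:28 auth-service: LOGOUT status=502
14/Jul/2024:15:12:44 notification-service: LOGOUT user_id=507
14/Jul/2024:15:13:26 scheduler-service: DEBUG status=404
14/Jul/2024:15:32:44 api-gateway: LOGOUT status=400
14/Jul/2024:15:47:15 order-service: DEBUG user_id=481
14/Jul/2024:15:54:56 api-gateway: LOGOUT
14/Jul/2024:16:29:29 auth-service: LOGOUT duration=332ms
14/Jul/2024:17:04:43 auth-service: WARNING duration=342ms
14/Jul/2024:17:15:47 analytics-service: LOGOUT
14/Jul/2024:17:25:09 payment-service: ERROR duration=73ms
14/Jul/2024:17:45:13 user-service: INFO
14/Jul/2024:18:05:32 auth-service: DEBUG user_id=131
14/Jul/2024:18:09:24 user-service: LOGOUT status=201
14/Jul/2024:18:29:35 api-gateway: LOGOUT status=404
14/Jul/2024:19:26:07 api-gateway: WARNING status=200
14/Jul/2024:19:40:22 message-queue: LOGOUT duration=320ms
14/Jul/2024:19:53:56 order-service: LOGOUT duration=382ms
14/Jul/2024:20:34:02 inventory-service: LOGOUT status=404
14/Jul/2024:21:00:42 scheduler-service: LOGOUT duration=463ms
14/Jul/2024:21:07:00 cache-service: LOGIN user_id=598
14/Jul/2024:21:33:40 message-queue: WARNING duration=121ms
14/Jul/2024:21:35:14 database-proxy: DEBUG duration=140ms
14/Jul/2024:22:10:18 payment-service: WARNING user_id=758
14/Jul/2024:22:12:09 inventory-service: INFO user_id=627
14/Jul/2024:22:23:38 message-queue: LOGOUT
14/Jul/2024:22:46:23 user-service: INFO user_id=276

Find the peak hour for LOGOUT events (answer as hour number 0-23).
15

To find the peak hour:

1. Group all LOGOUT events by hour
2. Count events in each hour
3. Find hour with maximum count
4. Peak hour: 15 (with 3 events)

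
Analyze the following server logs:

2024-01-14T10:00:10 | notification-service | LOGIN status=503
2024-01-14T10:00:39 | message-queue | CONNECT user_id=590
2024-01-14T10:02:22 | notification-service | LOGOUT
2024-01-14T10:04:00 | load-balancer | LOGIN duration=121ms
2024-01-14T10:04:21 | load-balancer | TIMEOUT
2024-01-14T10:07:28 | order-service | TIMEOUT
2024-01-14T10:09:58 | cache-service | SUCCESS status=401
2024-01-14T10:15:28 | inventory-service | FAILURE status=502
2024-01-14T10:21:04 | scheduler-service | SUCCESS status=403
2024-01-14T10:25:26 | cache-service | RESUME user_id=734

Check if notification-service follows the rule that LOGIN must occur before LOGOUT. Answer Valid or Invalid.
Valid

To validate ordering:

1. Required order: LOGIN → LOGOUT
2. Rule: LOGIN must occur before LOGOUT
3. Check actual order of events for notification-service
4. Result: Valid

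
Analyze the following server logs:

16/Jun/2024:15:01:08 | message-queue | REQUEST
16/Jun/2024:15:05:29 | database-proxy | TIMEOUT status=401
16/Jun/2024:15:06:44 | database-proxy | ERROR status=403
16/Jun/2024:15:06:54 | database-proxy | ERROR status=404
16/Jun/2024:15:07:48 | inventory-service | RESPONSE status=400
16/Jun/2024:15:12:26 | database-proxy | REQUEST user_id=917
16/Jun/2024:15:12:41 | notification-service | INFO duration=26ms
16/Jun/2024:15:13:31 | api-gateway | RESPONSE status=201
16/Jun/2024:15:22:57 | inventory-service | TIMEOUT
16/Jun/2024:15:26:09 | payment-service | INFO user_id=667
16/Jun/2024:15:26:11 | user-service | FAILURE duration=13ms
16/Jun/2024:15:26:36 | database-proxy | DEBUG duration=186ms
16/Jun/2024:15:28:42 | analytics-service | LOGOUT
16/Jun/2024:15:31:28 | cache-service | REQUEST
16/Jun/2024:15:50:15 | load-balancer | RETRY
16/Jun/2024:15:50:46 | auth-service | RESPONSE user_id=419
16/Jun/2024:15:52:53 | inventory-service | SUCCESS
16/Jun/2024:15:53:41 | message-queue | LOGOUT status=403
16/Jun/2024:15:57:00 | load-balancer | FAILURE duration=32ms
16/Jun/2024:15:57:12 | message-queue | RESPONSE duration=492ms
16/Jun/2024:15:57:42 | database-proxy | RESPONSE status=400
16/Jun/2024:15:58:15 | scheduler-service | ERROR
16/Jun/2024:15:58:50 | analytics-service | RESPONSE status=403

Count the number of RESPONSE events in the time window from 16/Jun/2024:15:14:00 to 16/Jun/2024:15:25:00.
0

To count events in the time window:

1. Window boundaries: 16/Jun/2024:15:14:00 to 16/Jun/2024:15:25:00
2. Filter for RESPONSE events within this window
3. Count matching events: 0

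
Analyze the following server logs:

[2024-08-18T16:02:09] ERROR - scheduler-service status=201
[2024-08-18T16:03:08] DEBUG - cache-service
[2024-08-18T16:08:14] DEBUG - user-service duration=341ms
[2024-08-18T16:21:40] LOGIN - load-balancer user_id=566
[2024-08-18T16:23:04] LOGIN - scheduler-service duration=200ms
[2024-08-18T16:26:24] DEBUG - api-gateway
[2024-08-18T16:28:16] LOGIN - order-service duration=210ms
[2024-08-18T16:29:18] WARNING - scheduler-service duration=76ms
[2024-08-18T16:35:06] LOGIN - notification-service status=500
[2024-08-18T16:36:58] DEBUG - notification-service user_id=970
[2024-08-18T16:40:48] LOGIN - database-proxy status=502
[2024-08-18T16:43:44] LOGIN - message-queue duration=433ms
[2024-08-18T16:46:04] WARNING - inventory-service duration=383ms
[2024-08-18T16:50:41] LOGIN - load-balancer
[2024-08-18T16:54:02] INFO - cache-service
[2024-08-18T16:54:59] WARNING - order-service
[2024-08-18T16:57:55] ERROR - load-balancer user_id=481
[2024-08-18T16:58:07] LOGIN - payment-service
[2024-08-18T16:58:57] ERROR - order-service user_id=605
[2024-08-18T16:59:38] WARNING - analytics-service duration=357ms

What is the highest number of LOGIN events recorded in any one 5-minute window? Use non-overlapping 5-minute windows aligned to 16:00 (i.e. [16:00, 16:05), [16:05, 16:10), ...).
2

To find the burst window:

1. Divide the log period into non-overlapping 5-minute windows starting at 16:00
2. Count LOGIN events in each window
3. Find the window with maximum count
4. Maximum events in a window: 2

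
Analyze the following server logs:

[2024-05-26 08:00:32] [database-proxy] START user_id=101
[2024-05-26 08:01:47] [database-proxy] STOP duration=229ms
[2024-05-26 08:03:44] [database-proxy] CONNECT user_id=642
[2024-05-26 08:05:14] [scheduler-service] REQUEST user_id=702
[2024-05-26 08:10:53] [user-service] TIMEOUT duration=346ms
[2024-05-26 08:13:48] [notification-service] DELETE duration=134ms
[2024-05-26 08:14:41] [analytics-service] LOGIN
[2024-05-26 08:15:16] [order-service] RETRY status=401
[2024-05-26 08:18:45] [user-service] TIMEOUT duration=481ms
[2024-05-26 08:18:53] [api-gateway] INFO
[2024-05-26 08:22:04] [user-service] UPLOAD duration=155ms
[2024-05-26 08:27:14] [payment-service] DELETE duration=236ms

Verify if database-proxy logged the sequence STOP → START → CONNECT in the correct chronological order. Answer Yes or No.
No

To verify sequence order:

1. Find all events in sequence STOP → START → CONNECT for database-proxy
2. Extract their timestamps
3. Check if timestamps are in ascending order
4. Result: No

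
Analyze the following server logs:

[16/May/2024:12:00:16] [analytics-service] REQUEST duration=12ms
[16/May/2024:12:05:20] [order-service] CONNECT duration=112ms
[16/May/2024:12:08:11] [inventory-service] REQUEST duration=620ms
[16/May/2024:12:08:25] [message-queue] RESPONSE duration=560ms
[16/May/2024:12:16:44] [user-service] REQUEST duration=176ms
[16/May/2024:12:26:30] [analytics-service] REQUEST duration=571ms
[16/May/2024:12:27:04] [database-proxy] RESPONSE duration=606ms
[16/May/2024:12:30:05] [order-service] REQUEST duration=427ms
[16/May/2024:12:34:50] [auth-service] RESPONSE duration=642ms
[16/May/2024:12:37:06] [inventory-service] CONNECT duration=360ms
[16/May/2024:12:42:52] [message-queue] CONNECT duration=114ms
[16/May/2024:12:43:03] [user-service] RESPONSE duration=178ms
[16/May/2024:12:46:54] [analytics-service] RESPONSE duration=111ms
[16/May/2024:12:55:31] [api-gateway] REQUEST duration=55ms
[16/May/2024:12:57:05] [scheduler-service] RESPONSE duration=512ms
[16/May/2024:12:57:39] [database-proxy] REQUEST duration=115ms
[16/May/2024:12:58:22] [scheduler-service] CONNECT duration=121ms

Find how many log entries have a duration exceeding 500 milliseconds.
6

To count timeouts:

1. Threshold: 500ms
2. Extract duration from each log entry
3. Count entries where duration > 500
4. Timeout count: 6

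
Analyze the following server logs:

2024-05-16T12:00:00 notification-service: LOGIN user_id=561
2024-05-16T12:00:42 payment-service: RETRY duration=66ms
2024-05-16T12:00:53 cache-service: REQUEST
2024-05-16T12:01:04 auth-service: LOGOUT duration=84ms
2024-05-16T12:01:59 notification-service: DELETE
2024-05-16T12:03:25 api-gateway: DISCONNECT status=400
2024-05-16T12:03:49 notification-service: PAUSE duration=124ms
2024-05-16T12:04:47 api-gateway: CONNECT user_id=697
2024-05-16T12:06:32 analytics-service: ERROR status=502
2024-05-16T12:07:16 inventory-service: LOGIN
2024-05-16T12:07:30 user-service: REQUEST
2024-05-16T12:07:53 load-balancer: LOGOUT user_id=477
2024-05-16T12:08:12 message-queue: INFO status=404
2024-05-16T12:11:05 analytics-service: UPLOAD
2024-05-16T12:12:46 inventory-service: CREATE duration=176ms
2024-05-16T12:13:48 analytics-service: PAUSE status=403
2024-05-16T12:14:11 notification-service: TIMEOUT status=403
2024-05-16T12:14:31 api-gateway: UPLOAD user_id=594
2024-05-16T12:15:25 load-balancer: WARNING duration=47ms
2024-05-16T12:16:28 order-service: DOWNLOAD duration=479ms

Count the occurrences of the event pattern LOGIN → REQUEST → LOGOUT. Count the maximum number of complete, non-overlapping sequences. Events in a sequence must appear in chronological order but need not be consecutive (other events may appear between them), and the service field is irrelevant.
2

To count sequences:

1. Look for pattern: LOGIN → REQUEST → LOGOUT
2. Greedily scan the log in chronological order, matching each sequence element in turn (ignoring service)
3. Each time the full pattern completes, increment the count and restart matching from the next event
4. Complete non-overlapping sequences found: 2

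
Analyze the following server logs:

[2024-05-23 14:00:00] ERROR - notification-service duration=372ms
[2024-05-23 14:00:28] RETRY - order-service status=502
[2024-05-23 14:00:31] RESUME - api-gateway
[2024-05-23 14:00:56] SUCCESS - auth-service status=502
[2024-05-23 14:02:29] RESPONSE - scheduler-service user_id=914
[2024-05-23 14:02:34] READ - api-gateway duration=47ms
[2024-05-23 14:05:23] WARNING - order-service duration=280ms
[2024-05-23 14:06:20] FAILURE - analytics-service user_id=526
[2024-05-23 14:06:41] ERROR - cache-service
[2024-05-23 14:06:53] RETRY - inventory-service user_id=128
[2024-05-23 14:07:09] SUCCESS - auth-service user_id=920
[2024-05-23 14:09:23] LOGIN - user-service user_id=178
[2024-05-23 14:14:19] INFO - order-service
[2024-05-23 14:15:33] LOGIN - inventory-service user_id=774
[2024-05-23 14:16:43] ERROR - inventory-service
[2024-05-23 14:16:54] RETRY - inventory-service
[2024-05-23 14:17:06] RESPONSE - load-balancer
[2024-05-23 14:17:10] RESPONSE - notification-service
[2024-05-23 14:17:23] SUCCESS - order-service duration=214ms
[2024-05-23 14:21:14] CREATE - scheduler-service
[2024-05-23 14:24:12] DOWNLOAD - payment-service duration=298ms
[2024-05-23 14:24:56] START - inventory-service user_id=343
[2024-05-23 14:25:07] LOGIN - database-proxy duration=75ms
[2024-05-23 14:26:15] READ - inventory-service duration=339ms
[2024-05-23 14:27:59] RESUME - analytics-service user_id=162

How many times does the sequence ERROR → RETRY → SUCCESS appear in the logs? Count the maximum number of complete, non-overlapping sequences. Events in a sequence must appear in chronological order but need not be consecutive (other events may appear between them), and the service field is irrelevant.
3

To count sequences:

1. Look for pattern: ERROR → RETRY → SUCCESS
2. Greedily scan the log in chronological order, matching each sequence element in turn (ignoring service)
3. Each time the full pattern completes, increment the count and restart matching from the next event
4. Complete non-overlapping sequences found: 3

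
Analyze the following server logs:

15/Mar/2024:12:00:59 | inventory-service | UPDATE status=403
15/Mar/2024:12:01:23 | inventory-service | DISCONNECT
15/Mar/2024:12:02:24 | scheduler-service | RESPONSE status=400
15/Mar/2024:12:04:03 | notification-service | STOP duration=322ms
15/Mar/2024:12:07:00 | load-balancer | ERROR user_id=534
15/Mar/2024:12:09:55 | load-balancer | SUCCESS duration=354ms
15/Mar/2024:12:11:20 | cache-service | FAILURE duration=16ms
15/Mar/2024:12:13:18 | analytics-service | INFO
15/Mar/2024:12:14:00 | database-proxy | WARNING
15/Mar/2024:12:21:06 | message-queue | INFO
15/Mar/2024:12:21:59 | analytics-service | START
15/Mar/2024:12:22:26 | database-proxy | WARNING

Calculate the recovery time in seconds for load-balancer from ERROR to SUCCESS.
175

To calculate recovery time:

1. Find ERROR event for load-balancer: 15/Mar/2024:12:07:00
2. Find next SUCCESS event for load-balancer: 15/Mar/2024:12:09:55
3. Recovery time: 15/Mar/2024:12:09:55 - 15/Mar/2024:12:07:00 = 175 seconds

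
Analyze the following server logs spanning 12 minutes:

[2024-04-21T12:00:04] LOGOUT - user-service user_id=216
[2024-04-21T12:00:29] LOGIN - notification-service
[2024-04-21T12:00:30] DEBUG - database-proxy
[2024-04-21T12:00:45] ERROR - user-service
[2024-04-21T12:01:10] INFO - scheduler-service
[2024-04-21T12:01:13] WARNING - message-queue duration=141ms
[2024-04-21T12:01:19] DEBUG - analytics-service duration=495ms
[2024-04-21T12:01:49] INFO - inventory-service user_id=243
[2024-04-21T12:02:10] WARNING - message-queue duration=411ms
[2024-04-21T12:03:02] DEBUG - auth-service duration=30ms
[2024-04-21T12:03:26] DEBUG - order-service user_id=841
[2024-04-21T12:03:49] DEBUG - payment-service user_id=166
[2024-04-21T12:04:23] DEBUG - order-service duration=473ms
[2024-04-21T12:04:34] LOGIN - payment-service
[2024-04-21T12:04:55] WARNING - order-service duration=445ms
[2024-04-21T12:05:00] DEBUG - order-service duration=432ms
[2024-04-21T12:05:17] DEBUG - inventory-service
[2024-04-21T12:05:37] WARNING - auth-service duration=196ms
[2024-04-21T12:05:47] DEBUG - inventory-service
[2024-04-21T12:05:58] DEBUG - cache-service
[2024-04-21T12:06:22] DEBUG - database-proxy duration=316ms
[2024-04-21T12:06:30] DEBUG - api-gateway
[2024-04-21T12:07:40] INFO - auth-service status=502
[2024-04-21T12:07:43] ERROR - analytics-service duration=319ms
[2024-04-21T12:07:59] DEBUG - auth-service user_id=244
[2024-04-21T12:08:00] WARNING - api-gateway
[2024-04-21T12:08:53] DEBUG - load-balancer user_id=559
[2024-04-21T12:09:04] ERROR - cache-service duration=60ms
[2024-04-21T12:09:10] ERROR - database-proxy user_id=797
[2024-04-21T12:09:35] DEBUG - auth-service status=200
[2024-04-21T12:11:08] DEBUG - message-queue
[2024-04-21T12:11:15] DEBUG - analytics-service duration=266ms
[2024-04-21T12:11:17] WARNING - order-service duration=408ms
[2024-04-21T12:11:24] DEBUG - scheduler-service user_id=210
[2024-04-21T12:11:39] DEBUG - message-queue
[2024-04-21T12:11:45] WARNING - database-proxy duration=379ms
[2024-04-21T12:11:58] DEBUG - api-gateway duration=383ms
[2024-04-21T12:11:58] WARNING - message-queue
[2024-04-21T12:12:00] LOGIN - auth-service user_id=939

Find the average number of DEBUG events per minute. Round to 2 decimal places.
1.67

To calculate the rate:

1. Count total DEBUG events: 20
2. Total time period: 12 minutes
3. Rate = 20 / 12 = 1.67 events per minute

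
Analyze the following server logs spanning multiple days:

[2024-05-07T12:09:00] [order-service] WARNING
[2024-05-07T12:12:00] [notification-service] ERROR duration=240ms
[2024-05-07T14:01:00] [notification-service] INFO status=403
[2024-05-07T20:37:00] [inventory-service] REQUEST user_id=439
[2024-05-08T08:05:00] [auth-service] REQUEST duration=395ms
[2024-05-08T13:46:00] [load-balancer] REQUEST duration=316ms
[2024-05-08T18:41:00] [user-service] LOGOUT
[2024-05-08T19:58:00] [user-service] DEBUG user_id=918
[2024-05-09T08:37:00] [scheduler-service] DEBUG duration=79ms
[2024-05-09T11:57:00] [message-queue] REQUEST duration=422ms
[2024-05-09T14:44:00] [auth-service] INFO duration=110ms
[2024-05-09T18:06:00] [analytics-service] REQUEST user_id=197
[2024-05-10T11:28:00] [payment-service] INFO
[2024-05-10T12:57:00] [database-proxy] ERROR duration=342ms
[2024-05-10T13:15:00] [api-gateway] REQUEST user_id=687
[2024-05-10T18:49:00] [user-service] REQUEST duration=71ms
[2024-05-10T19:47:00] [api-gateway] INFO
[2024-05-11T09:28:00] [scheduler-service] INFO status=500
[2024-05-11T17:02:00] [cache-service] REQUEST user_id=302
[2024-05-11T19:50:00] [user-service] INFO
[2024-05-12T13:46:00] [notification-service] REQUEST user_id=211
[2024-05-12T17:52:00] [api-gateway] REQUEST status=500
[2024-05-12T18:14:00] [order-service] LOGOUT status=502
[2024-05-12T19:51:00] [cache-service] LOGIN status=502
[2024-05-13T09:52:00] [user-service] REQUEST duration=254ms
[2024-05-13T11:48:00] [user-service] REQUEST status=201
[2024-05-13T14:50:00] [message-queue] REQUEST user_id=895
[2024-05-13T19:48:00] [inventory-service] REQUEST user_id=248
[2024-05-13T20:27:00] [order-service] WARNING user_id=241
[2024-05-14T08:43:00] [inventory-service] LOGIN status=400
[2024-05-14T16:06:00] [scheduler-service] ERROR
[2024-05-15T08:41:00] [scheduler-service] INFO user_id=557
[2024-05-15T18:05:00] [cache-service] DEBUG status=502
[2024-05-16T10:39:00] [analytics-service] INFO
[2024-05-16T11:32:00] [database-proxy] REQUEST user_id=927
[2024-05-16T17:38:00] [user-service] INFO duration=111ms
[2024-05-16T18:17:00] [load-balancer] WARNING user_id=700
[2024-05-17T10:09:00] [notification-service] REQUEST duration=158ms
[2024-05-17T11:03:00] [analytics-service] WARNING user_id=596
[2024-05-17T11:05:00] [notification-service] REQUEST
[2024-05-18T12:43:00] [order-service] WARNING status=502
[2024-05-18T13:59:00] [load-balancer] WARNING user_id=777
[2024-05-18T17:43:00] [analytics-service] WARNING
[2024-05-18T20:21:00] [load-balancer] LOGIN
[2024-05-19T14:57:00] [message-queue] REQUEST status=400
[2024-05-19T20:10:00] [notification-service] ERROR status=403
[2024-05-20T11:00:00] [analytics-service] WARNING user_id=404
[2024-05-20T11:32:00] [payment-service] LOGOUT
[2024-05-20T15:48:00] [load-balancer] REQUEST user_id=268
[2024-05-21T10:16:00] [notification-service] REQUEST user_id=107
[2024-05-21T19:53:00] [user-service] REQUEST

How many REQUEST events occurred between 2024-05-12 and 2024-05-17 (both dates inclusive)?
9

To filter by date range:

1. Date range: 2024-05-12 through 2024-05-17, both dates inclusive
2. Filter for REQUEST events whose date falls in this range
3. Count matching events: 9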